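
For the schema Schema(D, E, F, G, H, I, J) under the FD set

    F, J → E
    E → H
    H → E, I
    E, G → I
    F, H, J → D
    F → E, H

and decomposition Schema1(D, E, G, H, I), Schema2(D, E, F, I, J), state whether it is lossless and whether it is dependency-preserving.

Lossless test: (D, E, I)⁺ = {D, E, H, I}, which is a superkey of neither fragment — lossy.
Dependency preservation: F, H, J → D; F → E, H are not contained in any single fragment, but the restricted closure of each left-hand side across the fragments still reaches the right-hand side; the remaining FDs each lie inside some fragment. All dependencies are preserved.

lossy but dependency-preserving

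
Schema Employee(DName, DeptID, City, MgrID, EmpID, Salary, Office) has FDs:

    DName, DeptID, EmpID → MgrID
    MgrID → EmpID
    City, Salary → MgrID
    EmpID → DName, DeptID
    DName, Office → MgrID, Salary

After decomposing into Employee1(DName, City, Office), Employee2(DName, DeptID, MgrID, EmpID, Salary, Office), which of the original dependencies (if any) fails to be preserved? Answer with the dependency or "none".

Check City, Salary → MgrID: no single fragment contains all of {City, MgrID, Salary}, and the restricted closure of {City, Salary} across the fragments never reaches {MgrID}.
DName, DeptID, EmpID → MgrID is preserved.
MgrID → EmpID is preserved.
EmpID → DName, DeptID is preserved.
DName, Office → MgrID, Salary is preserved.

City, Salary → MgrID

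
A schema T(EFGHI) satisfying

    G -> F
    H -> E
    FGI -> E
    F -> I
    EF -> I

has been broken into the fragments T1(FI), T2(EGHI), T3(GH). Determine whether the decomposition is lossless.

No

Chase test. Columns are EFGHI; row i has aⱼ where attribute j ∈ Ti, else bᵢⱼ.
Initial tableau (one row per fragment):
  row 1: b11 a2 b13 b14 a5
  row 2: a1 b22 a3 a4 a5
  row 3: b31 b32 a3 a4 b35
Rows 2 and 3 agree on G; apply G→F and equate their F entries.
Rows 2 and 3 agree on H; apply H→E and equate their E entries.
Rows 2 and 3 agree on F; apply F→I and equate their I entries.
No row becomes fully distinguished — the join is lossy.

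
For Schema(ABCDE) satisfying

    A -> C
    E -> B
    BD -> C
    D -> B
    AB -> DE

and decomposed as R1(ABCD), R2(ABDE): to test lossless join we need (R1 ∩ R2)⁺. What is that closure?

R1 ∩ R2 = {ABD}.
A → C applies, adding C
AB → DE applies, adding E
Closure: {ABCDE}.

ABCDE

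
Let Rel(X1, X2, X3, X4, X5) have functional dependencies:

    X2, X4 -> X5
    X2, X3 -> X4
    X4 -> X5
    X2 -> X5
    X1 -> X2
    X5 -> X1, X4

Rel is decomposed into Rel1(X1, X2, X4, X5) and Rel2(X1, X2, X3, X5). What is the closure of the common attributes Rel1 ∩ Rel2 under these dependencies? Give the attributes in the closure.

X1, X2, X4, X5

Rel1 ∩ Rel2 = {X1, X2, X5}.
X5 → X1, X4 applies, adding X4
Closure: {X1, X2, X4, X5}.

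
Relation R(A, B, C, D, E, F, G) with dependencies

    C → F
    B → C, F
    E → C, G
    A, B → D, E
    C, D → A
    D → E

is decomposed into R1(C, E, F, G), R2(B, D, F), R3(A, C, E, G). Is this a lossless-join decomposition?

No

Chase test. Columns are A, B, C, D, E, F, G; row i has aⱼ where attribute j ∈ Ri, else bᵢⱼ.
Initial tableau (one row per fragment):
  row 1: b11 b12 a3 b14 a5 a6 a7
  row 2: b21 a2 b23 a4 b25 a6 b27
  row 3: a1 b32 a3 b34 a5 b36 a7
Rows 1 and 3 agree on C; apply C→F and equate their F entries.
No row becomes fully distinguished — the join is lossy.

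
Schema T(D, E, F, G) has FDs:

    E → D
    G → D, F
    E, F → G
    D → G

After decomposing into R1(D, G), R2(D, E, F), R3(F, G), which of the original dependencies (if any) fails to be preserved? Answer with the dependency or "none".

none

E → D lies within R2.
G → D, F: restricted closure across fragments reaches D, F.
E, F → G: restricted closure across fragments reaches G.
D → G lies within R1.
Every dependency is enforceable on the fragments, so the decomposition is dependency-preserving.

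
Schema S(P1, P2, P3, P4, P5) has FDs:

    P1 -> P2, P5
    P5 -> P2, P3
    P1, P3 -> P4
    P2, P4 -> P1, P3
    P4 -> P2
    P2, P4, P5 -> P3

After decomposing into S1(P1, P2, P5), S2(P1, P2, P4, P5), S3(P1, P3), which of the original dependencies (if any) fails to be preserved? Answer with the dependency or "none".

P5 -> P2, P3

Check P5 → P2, P3: no single fragment contains all of {P2, P3, P5}, and the restricted closure of {P5} across the fragments never reaches {P2, P3}.
P1 → P2, P5 is preserved.
P1, P3 → P4 is preserved.
P2, P4 → P1, P3 is preserved.
P4 → P2 is preserved.
P2, P4, P5 → P3 is preserved.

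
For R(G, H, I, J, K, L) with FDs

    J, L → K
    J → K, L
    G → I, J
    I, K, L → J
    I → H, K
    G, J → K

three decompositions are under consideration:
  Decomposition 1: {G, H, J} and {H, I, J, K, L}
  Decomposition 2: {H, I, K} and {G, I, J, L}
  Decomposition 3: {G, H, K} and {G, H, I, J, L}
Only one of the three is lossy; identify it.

Decomposition 1

Decomposition 1: common = {H, J}, closure = {H, J, K, L} → lossy.
Decomposition 2: common = {I}, closure = {H, I, K} → lossless.
Decomposition 3: common = {G, H}, closure = {G, H, I, J, K, L} → lossless.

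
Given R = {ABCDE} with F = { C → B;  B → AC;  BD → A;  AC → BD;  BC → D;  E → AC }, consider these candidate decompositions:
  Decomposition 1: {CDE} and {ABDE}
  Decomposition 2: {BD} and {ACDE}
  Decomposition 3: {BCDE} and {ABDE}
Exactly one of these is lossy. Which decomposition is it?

Decomposition 2

Decomposition 1: common = {DE}, closure = {ABCDE} → lossless.
Decomposition 2: common = {D}, closure = {D} → lossy.
Decomposition 3: common = {BDE}, closure = {ABCDE} → lossless.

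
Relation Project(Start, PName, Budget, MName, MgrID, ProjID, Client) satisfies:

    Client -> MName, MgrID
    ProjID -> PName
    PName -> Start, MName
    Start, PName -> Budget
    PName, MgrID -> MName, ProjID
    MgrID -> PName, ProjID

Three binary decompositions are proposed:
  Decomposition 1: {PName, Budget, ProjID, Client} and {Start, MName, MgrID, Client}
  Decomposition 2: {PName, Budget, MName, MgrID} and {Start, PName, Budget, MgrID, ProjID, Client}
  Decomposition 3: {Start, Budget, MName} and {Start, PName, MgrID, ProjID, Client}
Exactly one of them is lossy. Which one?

Decomposition 3

Decomposition 1: common = {Client}, closure = {Start, PName, Budget, MName, MgrID, ProjID, Client} → lossless.
Decomposition 2: common = {PName, Budget, MgrID}, closure = {Start, PName, Budget, MName, MgrID, ProjID} → lossless.
Decomposition 3: common = {Start}, closure = {Start} → lossy.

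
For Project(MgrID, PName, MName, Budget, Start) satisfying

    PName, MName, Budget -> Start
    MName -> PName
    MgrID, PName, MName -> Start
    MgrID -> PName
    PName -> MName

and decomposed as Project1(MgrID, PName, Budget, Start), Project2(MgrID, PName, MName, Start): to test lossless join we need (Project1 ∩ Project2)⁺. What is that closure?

Project1 ∩ Project2 = {MgrID, PName, Start}.
PName → MName applies, adding MName
Closure: {MgrID, PName, MName, Start}.

MgrID, PName, MName, Start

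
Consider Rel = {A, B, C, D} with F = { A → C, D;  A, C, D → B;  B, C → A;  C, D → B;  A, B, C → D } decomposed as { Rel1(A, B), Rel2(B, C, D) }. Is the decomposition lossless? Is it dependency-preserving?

lossy and not dependency-preserving

Lossless test: (B)⁺ = {B}, which is a superkey of neither fragment — lossy.
Dependency preservation: the restricted closure of {A} across the fragments never reaches {C, D}, so A → C, D cannot be enforced without a join — not preserved.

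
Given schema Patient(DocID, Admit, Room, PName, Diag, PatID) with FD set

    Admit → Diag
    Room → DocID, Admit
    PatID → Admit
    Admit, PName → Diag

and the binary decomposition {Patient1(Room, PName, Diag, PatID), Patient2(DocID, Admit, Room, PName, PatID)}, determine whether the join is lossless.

Common attributes: Patient1 ∩ Patient2 = {Room, PName, PatID}.
Closure of {Room, PName, PatID}: Room → DocID, Admit applies, adding DocID, Admit; Admit, PName → Diag applies, adding Diag. So (Room, PName, PatID)⁺ = {DocID, Admit, Room, PName, Diag, PatID}.
This closure contains every attribute of Patient1, so Patient1 ∩ Patient2 → Patient1. The join is lossless.

Yes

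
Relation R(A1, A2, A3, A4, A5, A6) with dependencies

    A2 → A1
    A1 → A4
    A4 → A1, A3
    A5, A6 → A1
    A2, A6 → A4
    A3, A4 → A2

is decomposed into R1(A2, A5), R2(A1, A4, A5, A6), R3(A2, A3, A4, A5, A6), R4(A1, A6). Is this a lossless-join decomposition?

Chase test. Columns are A1, A2, A3, A4, A5, A6; row i has aⱼ where attribute j ∈ Ri, else bᵢⱼ.
Initial tableau (one row per fragment):
  row 1: b11 a2 b13 b14 a5 b16
  row 2: a1 b22 b23 a4 a5 a6
  row 3: b31 a2 a3 a4 a5 a6
  row 4: a1 b42 b43 b44 b45 a6
Rows 1 and 3 agree on A2; apply A2→A1 and equate their A1 entries.
Rows 1 and 3 agree on A1; apply A1→A4 and equate their A4 entries.
Rows 2 and 4 agree on A1; apply A1→A4 and equate their A4 entries.
Rows 1 and 2 agree on A4; apply A4→A1, A3 and equate their A1, A3 entries.
Rows 1 and 3 agree on A4; apply A4→A1, A3 and equate their A1, A3 entries.
Rows 1 and 4 agree on A4; apply A4→A1, A3 and equate their A1, A3 entries.
Rows 1 and 2 agree on A3, A4; apply A3, A4→A2 and equate their A2 entries.
Rows 1 and 4 agree on A3, A4; apply A3, A4→A2 and equate their A2 entries.
Row 2 is now all distinguished symbols — the join is lossless.

Yes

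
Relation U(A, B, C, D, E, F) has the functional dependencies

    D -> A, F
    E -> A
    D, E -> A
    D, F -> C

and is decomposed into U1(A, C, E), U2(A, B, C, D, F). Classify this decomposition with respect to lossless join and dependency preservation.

Lossless test: (A, C)⁺ = {A, C}, which is a superkey of neither fragment — lossy.
Dependency preservation: D, E → A is not contained in any single fragment, but the restricted closure of its left-hand side across the fragments still reaches the right-hand side; the remaining FDs each lie inside some fragment. All dependencies are preserved.

lossy but dependency-preserving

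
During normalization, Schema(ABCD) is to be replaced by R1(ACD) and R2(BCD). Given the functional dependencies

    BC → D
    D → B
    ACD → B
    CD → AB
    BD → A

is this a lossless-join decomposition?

Yes

Common attributes: R1 ∩ R2 = {CD}.
Closure of {CD}: D → B applies, adding B; CD → AB applies, adding A. So (CD)⁺ = {ABCD}.
This closure contains every attribute of R1, so R1 ∩ R2 → R1. The join is lossless.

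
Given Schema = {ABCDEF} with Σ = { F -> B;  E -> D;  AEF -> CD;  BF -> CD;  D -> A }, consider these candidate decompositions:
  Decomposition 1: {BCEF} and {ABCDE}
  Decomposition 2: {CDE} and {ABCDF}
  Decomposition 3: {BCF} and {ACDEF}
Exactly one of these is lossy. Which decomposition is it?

Decomposition 2

Decomposition 1: common = {BCE}, closure = {ABCDE} → lossless.
Decomposition 2: common = {CD}, closure = {ACD} → lossy.
Decomposition 3: common = {CF}, closure = {ABCDF} → lossless.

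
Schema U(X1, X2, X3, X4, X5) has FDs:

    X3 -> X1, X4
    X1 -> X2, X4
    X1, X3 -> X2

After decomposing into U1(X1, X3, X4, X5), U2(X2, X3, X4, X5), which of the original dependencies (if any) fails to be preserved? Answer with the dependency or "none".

X1 -> X2, X4

Check X1 → X2, X4: no single fragment contains all of {X1, X2, X4}, and the restricted closure of {X1} across the fragments never reaches {X2, X4}.
X3 → X1, X4 is preserved.
X1, X3 → X2 is preserved.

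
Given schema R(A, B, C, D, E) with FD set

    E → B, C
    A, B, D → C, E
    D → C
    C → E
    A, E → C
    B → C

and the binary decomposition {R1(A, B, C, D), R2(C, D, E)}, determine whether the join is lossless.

Yes

Common attributes: R1 ∩ R2 = {C, D}.
Closure of {C, D}: C → E applies, adding E; E → B, C applies, adding B. So (C, D)⁺ = {B, C, D, E}.
This closure contains every attribute of R2, so R1 ∩ R2 → R2. The join is lossless.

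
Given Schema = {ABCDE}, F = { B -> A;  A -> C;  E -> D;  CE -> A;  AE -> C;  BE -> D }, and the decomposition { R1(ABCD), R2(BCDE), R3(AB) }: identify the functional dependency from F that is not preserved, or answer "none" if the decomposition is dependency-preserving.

Check CE → A: no single fragment contains all of {ACE}, and the restricted closure of {CE} across the fragments never reaches {A}.
B → A is preserved.
A → C is preserved.
E → D is preserved.
AE → C is preserved.
BE → D is preserved.

CE -> A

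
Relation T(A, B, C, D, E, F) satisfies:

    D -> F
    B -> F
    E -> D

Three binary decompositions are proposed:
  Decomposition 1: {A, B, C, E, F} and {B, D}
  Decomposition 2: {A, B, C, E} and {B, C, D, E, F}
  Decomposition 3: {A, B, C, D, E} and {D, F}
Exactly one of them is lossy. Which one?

Decomposition 1

Decomposition 1: common = {B}, closure = {B, F} → lossy.
Decomposition 2: common = {B, C, E}, closure = {B, C, D, E, F} → lossless.
Decomposition 3: common = {D}, closure = {D, F} → lossless.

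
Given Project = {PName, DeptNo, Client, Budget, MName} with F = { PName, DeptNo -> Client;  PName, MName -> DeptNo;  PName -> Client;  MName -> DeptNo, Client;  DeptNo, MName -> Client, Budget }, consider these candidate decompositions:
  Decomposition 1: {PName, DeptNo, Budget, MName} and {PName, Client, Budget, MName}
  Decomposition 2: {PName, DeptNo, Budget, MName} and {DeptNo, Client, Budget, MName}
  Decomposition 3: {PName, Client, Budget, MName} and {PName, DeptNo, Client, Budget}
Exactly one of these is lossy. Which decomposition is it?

Decomposition 3

Decomposition 1: common = {PName, Budget, MName}, closure = {PName, DeptNo, Client, Budget, MName} → lossless.
Decomposition 2: common = {DeptNo, Budget, MName}, closure = {DeptNo, Client, Budget, MName} → lossless.
Decomposition 3: common = {PName, Client, Budget}, closure = {PName, Client, Budget} → lossy.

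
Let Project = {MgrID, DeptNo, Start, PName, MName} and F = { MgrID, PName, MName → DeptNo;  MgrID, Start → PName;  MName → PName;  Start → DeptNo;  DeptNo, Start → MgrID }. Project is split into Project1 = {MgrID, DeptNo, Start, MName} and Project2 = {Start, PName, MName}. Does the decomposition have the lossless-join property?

Common attributes: Project1 ∩ Project2 = {Start, MName}.
Closure of {Start, MName}: MName → PName applies, adding PName; Start → DeptNo applies, adding DeptNo; DeptNo, Start → MgrID applies, adding MgrID. So (Start, MName)⁺ = {MgrID, DeptNo, Start, PName, MName}.
This closure contains every attribute of Project1, so Project1 ∩ Project2 → Project1. The join is lossless.

Yes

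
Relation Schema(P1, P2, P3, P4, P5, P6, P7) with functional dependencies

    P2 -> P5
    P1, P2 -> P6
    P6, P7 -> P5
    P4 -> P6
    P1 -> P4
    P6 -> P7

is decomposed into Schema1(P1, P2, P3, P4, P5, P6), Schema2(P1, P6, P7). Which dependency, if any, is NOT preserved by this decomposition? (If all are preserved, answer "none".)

P2 → P5 lies within Schema1.
P1, P2 → P6 lies within Schema1.
P6, P7 → P5: restricted closure across fragments reaches P5.
P4 → P6 lies within Schema1.
P1 → P4 lies within Schema1.
P6 → P7 lies within Schema2.
Every dependency is enforceable on the fragments, so the decomposition is dependency-preserving.

none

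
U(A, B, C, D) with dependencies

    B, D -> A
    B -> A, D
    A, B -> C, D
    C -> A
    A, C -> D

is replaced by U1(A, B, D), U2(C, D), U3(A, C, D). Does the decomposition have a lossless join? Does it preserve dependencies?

lossy and not dependency-preserving

Lossless test (chase): Rows 2 and 3 agree on C; apply C→A and equate their A entries. No row becomes fully distinguished — the join is lossy.
Dependency preservation: the restricted closure of {A, B} across the fragments never reaches {C, D}, so A, B → C, D cannot be enforced without a join — not preserved.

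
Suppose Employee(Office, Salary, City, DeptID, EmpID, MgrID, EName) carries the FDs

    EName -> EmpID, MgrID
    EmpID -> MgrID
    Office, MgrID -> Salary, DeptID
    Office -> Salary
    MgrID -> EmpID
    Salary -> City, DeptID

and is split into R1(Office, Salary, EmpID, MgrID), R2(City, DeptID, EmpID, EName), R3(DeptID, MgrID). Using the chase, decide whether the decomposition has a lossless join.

Chase test. Columns are Office, Salary, City, DeptID, EmpID, MgrID, EName; row i has aⱼ where attribute j ∈ Ri, else bᵢⱼ.
Initial tableau (one row per fragment):
  row 1: a1 a2 b13 b14 a5 a6 b17
  row 2: b21 b22 a3 a4 a5 b26 a7
  row 3: b31 b32 b33 a4 b35 a6 b37
Rows 1 and 2 agree on EmpID; apply EmpID→MgrID and equate their MgrID entries.
Rows 1 and 3 agree on MgrID; apply MgrID→EmpID and equate their EmpID entries.
No row becomes fully distinguished — the join is lossy.

No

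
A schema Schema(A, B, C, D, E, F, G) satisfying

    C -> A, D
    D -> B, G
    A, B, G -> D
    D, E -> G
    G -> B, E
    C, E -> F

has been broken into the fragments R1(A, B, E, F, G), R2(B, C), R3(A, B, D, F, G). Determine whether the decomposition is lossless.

Chase test. Columns are A, B, C, D, E, F, G; row i has aⱼ where attribute j ∈ Ri, else bᵢⱼ.
Initial tableau (one row per fragment):
  row 1: a1 a2 b13 b14 a5 a6 a7
  row 2: b21 a2 a3 b24 b25 b26 b27
  row 3: a1 a2 b33 a4 b35 a6 a7
Rows 1 and 3 agree on A, B, G; apply A, B, G→D and equate their D entries.
Rows 1 and 3 agree on G; apply G→B, E and equate their B, E entries.
No row becomes fully distinguished — the join is lossy.

No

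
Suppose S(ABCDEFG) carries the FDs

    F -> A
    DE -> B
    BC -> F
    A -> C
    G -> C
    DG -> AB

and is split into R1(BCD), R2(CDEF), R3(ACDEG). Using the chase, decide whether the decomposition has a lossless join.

Chase test. Columns are ABCDEFG; row i has aⱼ where attribute j ∈ Ri, else bᵢⱼ.
Initial tableau (one row per fragment):
  row 1: b11 a2 a3 a4 b15 b16 b17
  row 2: b21 b22 a3 a4 a5 a6 b27
  row 3: a1 b32 a3 a4 a5 b36 a7
Rows 2 and 3 agree on DE; apply DE→B and equate their B entries.
Rows 2 and 3 agree on BC; apply BC→F and equate their F entries.
Rows 2 and 3 agree on F; apply F→A and equate their A entries.
No row becomes fully distinguished — the join is lossy.

No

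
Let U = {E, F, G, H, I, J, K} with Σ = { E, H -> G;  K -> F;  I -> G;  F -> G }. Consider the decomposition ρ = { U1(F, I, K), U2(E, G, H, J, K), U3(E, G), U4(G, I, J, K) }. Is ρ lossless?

No

Chase test. Columns are E, F, G, H, I, J, K; row i has aⱼ where attribute j ∈ Ui, else bᵢⱼ.
Initial tableau (one row per fragment):
  row 1: b11 a2 b13 b14 a5 b16 a7
  row 2: a1 b22 a3 a4 b25 a6 a7
  row 3: a1 b32 a3 b34 b35 b36 b37
  row 4: b41 b42 a3 b44 a5 a6 a7
Rows 1 and 2 agree on K; apply K→F and equate their F entries.
Rows 1 and 4 agree on K; apply K→F and equate their F entries.
Rows 1 and 4 agree on I; apply I→G and equate their G entries.
No row becomes fully distinguished — the join is lossy.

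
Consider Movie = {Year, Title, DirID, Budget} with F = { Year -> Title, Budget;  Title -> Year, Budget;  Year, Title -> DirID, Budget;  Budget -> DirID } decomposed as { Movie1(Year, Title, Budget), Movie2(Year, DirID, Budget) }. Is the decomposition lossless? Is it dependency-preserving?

lossless and dependency-preserving

Lossless test: (Year, Budget)⁺ = {Year, Title, DirID, Budget}, which contains all of one fragment — lossless.
Dependency preservation: Year, Title → DirID, Budget is not contained in any single fragment, but the restricted closure of its left-hand side across the fragments still reaches the right-hand side; the remaining FDs each lie inside some fragment. All dependencies are preserved.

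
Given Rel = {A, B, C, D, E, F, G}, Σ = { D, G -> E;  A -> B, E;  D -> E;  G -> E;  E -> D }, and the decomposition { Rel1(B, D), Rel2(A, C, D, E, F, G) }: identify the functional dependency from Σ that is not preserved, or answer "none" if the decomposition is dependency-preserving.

Check A → B, E: no single fragment contains all of {A, B, E}, and the restricted closure of {A} across the fragments never reaches {B, E}.
D, G → E is preserved.
D → E is preserved.
G → E is preserved.
E → D is preserved.

A -> B, E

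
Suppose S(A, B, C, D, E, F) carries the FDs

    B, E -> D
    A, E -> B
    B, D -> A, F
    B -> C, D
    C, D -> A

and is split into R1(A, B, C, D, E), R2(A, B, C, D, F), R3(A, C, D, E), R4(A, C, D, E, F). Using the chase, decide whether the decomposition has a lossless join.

Chase test. Columns are A, B, C, D, E, F; row i has aⱼ where attribute j ∈ Ri, else bᵢⱼ.
Initial tableau (one row per fragment):
  row 1: a1 a2 a3 a4 a5 b16
  row 2: a1 a2 a3 a4 b25 a6
  row 3: a1 b32 a3 a4 a5 b36
  row 4: a1 b42 a3 a4 a5 a6
Rows 1 and 3 agree on A, E; apply A, E→B and equate their B entries.
Rows 1 and 4 agree on A, E; apply A, E→B and equate their B entries.
Rows 1 and 2 agree on B, D; apply B, D→A, F and equate their A, F entries.
Rows 1 and 3 agree on B, D; apply B, D→A, F and equate their A, F entries.
Row 1 is now all distinguished symbols — the join is lossless.

Yes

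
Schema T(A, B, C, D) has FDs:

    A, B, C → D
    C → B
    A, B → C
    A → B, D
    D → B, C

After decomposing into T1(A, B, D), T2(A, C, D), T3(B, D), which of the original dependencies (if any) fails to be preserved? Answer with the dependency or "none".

Check C → B: no single fragment contains all of {B, C}, and the restricted closure of {C} across the fragments never reaches {B}.
A, B, C → D is preserved.
A, B → C is preserved.
A → B, D is preserved.
D → B, C is preserved.

C → B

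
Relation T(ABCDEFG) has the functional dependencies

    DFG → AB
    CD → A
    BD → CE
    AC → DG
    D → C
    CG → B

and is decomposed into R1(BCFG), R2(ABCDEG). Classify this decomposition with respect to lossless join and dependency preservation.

Lossless test: (BCG)⁺ = {BCG}, which is a superkey of neither fragment — lossy.
Dependency preservation: DFG → AB is not contained in any single fragment, but the restricted closure of its left-hand side across the fragments still reaches the right-hand side; the remaining FDs each lie inside some fragment. All dependencies are preserved.

lossy but dependency-preserving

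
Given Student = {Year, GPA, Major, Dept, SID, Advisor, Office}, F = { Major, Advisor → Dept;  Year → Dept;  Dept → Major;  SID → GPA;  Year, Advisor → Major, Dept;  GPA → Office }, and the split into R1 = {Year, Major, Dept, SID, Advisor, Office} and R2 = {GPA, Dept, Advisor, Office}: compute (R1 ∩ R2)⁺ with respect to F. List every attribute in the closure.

Major, Dept, Advisor, Office

R1 ∩ R2 = {Dept, Advisor, Office}.
Dept → Major applies, adding Major
Closure: {Major, Dept, Advisor, Office}.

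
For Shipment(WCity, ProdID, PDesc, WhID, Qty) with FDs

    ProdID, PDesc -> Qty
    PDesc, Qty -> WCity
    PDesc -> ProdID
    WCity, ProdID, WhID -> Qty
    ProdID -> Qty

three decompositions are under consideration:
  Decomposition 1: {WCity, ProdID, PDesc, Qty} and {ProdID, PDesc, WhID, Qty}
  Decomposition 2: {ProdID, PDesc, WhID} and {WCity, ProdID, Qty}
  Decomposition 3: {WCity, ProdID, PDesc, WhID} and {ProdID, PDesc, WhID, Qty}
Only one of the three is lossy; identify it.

Decomposition 2

Decomposition 1: common = {ProdID, PDesc, Qty}, closure = {WCity, ProdID, PDesc, Qty} → lossless.
Decomposition 2: common = {ProdID}, closure = {ProdID, Qty} → lossy.
Decomposition 3: common = {ProdID, PDesc, WhID}, closure = {WCity, ProdID, PDesc, WhID, Qty} → lossless.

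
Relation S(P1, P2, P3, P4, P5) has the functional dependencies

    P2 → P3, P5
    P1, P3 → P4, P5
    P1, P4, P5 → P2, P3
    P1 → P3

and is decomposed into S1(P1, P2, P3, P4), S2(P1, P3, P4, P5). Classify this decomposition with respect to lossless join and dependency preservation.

Lossless test: (P1, P3, P4)⁺ = {P1, P2, P3, P4, P5}, which contains all of one fragment — lossless.
Dependency preservation: the restricted closure of {P2} across the fragments never reaches {P3, P5}, so P2 → P3, P5 cannot be enforced without a join — not preserved.

lossless but not dependency-preserving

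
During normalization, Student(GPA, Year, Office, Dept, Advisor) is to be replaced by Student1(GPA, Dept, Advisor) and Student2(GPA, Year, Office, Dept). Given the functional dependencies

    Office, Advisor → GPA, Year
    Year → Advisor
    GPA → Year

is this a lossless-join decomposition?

Common attributes: Student1 ∩ Student2 = {GPA, Dept}.
Closure of {GPA, Dept}: GPA → Year applies, adding Year; Year → Advisor applies, adding Advisor. So (GPA, Dept)⁺ = {GPA, Year, Dept, Advisor}.
This closure contains every attribute of Student1, so Student1 ∩ Student2 → Student1. The join is lossless.

Yes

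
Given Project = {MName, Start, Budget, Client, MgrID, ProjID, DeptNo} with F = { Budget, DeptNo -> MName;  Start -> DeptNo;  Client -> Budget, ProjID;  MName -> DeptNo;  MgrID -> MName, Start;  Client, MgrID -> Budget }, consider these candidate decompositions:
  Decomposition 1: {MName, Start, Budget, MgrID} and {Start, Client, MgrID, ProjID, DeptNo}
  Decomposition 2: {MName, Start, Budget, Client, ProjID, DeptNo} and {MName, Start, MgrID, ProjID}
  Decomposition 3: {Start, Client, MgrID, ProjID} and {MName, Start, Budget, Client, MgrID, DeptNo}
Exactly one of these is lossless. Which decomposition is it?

Decomposition 3

Decomposition 1: common = {Start, MgrID}, closure = {MName, Start, MgrID, DeptNo} → lossy.
Decomposition 2: common = {MName, Start, ProjID}, closure = {MName, Start, ProjID, DeptNo} → lossy.
Decomposition 3: common = {Start, Client, MgrID}, closure = {MName, Start, Budget, Client, MgrID, ProjID, DeptNo} → lossless.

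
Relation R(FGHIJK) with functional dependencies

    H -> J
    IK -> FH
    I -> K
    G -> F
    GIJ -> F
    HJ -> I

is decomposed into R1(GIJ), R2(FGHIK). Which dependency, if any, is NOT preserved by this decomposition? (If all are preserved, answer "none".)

H → J: restricted closure across fragments reaches J.
IK → FH lies within R2.
I → K lies within R2.
G → F lies within R2.
GIJ → F: restricted closure across fragments reaches F.
HJ → I: restricted closure across fragments reaches I.
Every dependency is enforceable on the fragments, so the decomposition is dependency-preserving.

none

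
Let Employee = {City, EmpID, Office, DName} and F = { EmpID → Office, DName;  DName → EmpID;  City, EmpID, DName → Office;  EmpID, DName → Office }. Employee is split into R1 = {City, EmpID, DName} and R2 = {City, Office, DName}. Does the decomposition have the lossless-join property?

Common attributes: R1 ∩ R2 = {City, DName}.
Closure of {City, DName}: DName → EmpID applies, adding EmpID; City, EmpID, DName → Office applies, adding Office. So (City, DName)⁺ = {City, EmpID, Office, DName}.
This closure contains every attribute of R1, so R1 ∩ R2 → R1. The join is lossless.

Yes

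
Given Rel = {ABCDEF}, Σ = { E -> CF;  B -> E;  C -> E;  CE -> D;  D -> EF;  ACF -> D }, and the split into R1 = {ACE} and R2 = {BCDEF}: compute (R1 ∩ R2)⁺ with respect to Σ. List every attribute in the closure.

R1 ∩ R2 = {CE}.
E → CF applies, adding F
CE → D applies, adding D
Closure: {CDEF}.

CDEF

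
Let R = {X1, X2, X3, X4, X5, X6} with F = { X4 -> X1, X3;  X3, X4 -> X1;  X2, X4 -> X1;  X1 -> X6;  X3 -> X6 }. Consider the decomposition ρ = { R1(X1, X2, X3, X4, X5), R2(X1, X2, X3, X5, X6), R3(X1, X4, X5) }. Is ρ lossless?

Yes

Chase test. Columns are X1, X2, X3, X4, X5, X6; row i has aⱼ where attribute j ∈ Ri, else bᵢⱼ.
Initial tableau (one row per fragment):
  row 1: a1 a2 a3 a4 a5 b16
  row 2: a1 a2 a3 b24 a5 a6
  row 3: a1 b32 b33 a4 a5 b36
Rows 1 and 3 agree on X4; apply X4→X1, X3 and equate their X1, X3 entries.
Rows 1 and 2 agree on X1; apply X1→X6 and equate their X6 entries.
Rows 1 and 3 agree on X1; apply X1→X6 and equate their X6 entries.
Row 1 is now all distinguished symbols — the join is lossless.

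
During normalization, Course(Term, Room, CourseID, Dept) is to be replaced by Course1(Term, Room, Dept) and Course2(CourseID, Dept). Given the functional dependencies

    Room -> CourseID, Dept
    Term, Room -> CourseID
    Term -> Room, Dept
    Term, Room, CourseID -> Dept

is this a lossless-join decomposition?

No

Common attributes: Course1 ∩ Course2 = {Dept}.
No dependency enlarges {Dept}, so (Dept)⁺ = {Dept}.
The closure contains neither all of Course1 = {Term, Room, Dept} nor all of Course2 = {CourseID, Dept}, so the common attributes are not a superkey of either fragment. The join is lossy.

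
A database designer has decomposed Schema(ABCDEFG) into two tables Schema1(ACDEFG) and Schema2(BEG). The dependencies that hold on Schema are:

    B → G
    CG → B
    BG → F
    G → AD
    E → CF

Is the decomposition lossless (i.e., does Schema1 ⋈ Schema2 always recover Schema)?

Yes

Common attributes: Schema1 ∩ Schema2 = {EG}.
Closure of {EG}: G → AD applies, adding AD; E → CF applies, adding CF; CG → B applies, adding B. So (EG)⁺ = {ABCDEFG}.
This closure contains every attribute of Schema1, so Schema1 ∩ Schema2 → Schema1. The join is lossless.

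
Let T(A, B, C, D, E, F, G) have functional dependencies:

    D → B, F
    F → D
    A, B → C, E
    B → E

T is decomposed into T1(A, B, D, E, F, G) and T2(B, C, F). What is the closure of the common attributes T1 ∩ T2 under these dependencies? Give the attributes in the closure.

T1 ∩ T2 = {B, F}.
F → D applies, adding D
B → E applies, adding E
Closure: {B, D, E, F}.

B, D, E, F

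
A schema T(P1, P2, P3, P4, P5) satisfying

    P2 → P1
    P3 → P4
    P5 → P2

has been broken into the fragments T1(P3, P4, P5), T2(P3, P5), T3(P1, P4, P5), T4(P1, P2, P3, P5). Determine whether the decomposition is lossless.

Yes

Chase test. Columns are P1, P2, P3, P4, P5; row i has aⱼ where attribute j ∈ Ti, else bᵢⱼ.
Initial tableau (one row per fragment):
  row 1: b11 b12 a3 a4 a5
  row 2: b21 b22 a3 b24 a5
  row 3: a1 b32 b33 a4 a5
  row 4: a1 a2 a3 b44 a5
Rows 1 and 2 agree on P3; apply P3→P4 and equate their P4 entries.
Rows 1 and 4 agree on P3; apply P3→P4 and equate their P4 entries.
Rows 1 and 2 agree on P5; apply P5→P2 and equate their P2 entries.
Rows 1 and 3 agree on P5; apply P5→P2 and equate their P2 entries.
Rows 1 and 4 agree on P5; apply P5→P2 and equate their P2 entries.
Rows 1 and 2 agree on P2; apply P2→P1 and equate their P1 entries.
Rows 1 and 3 agree on P2; apply P2→P1 and equate their P1 entries.
Row 1 is now all distinguished symbols — the join is lossless.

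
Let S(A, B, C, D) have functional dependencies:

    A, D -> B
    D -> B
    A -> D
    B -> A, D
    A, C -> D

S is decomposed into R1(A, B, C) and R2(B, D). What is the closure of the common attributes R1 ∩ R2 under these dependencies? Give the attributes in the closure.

A, B, D

R1 ∩ R2 = {B}.
B → A, D applies, adding A, D
Closure: {A, B, D}.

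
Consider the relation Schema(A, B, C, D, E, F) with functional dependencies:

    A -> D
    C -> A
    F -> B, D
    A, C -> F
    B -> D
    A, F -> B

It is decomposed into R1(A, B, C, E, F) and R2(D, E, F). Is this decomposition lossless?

Common attributes: R1 ∩ R2 = {E, F}.
Closure of {E, F}: F → B, D applies, adding B, D. So (E, F)⁺ = {B, D, E, F}.
This closure contains every attribute of R2, so R1 ∩ R2 → R2. The join is lossless.

Yes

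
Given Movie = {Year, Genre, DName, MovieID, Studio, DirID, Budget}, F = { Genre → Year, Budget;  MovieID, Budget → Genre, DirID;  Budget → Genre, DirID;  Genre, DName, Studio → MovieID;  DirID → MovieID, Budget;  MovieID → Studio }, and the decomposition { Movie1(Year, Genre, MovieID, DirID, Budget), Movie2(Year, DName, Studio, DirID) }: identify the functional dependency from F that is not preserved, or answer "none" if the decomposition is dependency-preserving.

Check MovieID → Studio: no single fragment contains all of {MovieID, Studio}, and the restricted closure of {MovieID} across the fragments never reaches {Studio}.
Genre → Year, Budget is preserved.
MovieID, Budget → Genre, DirID is preserved.
Budget → Genre, DirID is preserved.
Genre, DName, Studio → MovieID is preserved.
DirID → MovieID, Budget is preserved.

MovieID → Studio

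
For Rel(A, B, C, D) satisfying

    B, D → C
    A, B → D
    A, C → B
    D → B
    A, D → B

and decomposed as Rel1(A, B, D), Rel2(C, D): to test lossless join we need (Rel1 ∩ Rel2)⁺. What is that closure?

Rel1 ∩ Rel2 = {D}.
D → B applies, adding B
B, D → C applies, adding C
Closure: {B, C, D}.

B, C, D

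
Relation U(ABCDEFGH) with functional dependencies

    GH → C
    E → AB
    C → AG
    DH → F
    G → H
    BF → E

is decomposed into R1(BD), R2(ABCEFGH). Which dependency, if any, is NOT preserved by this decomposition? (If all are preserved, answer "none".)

Check DH → F: no single fragment contains all of {DFH}, and the restricted closure of {DH} across the fragments never reaches {F}.
GH → C is preserved.
E → AB is preserved.
C → AG is preserved.
G → H is preserved.
BF → E is preserved.

DH → F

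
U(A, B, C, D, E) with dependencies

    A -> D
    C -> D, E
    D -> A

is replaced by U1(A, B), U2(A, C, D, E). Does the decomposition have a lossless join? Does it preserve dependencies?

Lossless test: (A)⁺ = {A, D}, which is a superkey of neither fragment — lossy.
Dependency preservation: every FD's attributes lie within a single fragment, so each can be enforced locally — preserved.

lossy but dependency-preserving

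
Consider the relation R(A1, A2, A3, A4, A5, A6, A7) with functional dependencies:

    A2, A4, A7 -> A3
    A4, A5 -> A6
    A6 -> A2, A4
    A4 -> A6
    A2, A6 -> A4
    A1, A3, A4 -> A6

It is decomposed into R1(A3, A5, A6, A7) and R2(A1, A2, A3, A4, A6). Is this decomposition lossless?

Common attributes: R1 ∩ R2 = {A3, A6}.
Closure of {A3, A6}: A6 → A2, A4 applies, adding A2, A4. So (A3, A6)⁺ = {A2, A3, A4, A6}.
The closure contains neither all of R1 = {A3, A5, A6, A7} nor all of R2 = {A1, A2, A3, A4, A6}, so the common attributes are not a superkey of either fragment. The join is lossy.

No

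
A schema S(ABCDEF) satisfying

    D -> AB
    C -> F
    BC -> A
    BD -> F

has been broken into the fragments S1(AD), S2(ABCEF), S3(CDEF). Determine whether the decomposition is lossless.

No

Chase test. Columns are ABCDEF; row i has aⱼ where attribute j ∈ Si, else bᵢⱼ.
Initial tableau (one row per fragment):
  row 1: a1 b12 b13 a4 b15 b16
  row 2: a1 a2 a3 b24 a5 a6
  row 3: b31 b32 a3 a4 a5 a6
Rows 1 and 3 agree on D; apply D→AB and equate their AB entries.
Rows 1 and 3 agree on BD; apply BD→F and equate their F entries.
No row becomes fully distinguished — the join is lossy.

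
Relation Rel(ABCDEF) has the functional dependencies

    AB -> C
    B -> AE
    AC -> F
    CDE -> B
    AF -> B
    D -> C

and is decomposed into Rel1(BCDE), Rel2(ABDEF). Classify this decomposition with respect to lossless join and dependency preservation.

lossless but not dependency-preserving

Lossless test: (BDE)⁺ = {ABCDEF}, which contains all of one fragment — lossless.
Dependency preservation: the restricted closure of {AC} across the fragments never reaches {F}, so AC → F cannot be enforced without a join — not preserved.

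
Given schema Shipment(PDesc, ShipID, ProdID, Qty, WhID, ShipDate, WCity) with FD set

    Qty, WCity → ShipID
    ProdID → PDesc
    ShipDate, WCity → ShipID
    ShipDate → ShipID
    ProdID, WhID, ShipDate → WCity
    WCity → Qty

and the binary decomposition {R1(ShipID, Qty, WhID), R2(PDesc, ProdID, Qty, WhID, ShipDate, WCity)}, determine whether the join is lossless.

No

Common attributes: R1 ∩ R2 = {Qty, WhID}.
No dependency enlarges {Qty, WhID}, so (Qty, WhID)⁺ = {Qty, WhID}.
The closure contains neither all of R1 = {ShipID, Qty, WhID} nor all of R2 = {PDesc, ProdID, Qty, WhID, ShipDate, WCity}, so the common attributes are not a superkey of either fragment. The join is lossy.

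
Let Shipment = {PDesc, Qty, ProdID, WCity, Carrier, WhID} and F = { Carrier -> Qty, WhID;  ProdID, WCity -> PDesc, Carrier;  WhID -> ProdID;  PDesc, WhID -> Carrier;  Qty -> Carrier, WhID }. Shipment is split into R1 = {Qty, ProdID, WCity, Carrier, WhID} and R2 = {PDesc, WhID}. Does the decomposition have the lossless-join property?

No

Common attributes: R1 ∩ R2 = {WhID}.
Closure of {WhID}: WhID → ProdID applies, adding ProdID. So (WhID)⁺ = {ProdID, WhID}.
The closure contains neither all of R1 = {Qty, ProdID, WCity, Carrier, WhID} nor all of R2 = {PDesc, WhID}, so the common attributes are not a superkey of either fragment. The join is lossy.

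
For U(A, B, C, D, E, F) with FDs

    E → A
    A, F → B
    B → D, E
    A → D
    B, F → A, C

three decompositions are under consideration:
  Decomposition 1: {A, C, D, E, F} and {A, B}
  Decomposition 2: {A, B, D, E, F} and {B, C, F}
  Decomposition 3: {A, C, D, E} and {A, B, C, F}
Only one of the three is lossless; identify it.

Decomposition 2

Decomposition 1: common = {A}, closure = {A, D} → lossy.
Decomposition 2: common = {B, F}, closure = {A, B, C, D, E, F} → lossless.
Decomposition 3: common = {A, C}, closure = {A, C, D} → lossy.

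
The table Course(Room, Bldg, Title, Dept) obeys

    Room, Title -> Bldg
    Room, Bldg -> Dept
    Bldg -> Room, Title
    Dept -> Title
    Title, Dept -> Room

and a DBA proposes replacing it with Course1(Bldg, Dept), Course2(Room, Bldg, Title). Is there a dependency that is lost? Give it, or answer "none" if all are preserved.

none

Room, Title → Bldg lies within Course2.
Room, Bldg → Dept: restricted closure across fragments reaches Dept.
Bldg → Room, Title lies within Course2.
Dept → Title: restricted closure across fragments reaches Title.
Title, Dept → Room: restricted closure across fragments reaches Room.
Every dependency is enforceable on the fragments, so the decomposition is dependency-preserving.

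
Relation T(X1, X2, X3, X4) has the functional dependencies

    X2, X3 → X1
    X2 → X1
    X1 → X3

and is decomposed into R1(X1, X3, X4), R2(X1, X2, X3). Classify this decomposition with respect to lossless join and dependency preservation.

Lossless test: (X1, X3)⁺ = {X1, X3}, which is a superkey of neither fragment — lossy.
Dependency preservation: every FD's attributes lie within a single fragment, so each can be enforced locally — preserved.

lossy but dependency-preserving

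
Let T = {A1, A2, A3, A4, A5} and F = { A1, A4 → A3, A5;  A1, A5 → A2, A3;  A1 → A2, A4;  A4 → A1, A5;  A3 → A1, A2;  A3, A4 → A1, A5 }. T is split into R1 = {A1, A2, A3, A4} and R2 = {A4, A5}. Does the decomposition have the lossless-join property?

Common attributes: R1 ∩ R2 = {A4}.
Closure of {A4}: A4 → A1, A5 applies, adding A1, A5; A1, A4 → A3, A5 applies, adding A3; A1, A5 → A2, A3 applies, adding A2. So (A4)⁺ = {A1, A2, A3, A4, A5}.
This closure contains every attribute of R1, so R1 ∩ R2 → R1. The join is lossless.

Yes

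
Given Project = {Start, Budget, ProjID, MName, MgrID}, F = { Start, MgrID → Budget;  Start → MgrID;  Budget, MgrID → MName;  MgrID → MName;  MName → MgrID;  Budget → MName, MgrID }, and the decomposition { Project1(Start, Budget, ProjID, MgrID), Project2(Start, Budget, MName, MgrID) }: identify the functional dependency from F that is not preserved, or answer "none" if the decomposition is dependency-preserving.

Start, MgrID → Budget lies within Project1.
Start → MgrID lies within Project1.
Budget, MgrID → MName lies within Project2.
MgrID → MName lies within Project2.
MName → MgrID lies within Project2.
Budget → MName, MgrID lies within Project2.
Every dependency is enforceable on the fragments, so the decomposition is dependency-preserving.

none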